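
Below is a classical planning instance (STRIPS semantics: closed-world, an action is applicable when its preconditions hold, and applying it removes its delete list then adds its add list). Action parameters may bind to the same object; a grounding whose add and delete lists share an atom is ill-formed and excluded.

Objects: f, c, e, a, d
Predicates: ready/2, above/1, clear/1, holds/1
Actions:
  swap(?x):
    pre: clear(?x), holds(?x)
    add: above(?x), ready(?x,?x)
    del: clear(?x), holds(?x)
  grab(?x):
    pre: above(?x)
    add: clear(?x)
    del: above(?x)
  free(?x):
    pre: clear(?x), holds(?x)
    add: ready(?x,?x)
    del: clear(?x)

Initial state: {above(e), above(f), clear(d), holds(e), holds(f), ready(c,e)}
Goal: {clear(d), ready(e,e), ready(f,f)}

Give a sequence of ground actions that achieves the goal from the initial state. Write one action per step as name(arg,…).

1. grab(f)  →  {above(e), clear(d), clear(f), holds(e), holds(f), ready(c,e)}
2. swap(f)  →  {above(e), above(f), clear(d), holds(e), ready(c,e), ready(f,f)}
3. grab(e)  →  {above(f), clear(d), clear(e), holds(e), ready(c,e), ready(f,f)}
4. swap(e)  →  {above(e), above(f), clear(d), ready(c,e), ready(e,e), ready(f,f)}

grab(f); swap(f); grab(e); swap(e)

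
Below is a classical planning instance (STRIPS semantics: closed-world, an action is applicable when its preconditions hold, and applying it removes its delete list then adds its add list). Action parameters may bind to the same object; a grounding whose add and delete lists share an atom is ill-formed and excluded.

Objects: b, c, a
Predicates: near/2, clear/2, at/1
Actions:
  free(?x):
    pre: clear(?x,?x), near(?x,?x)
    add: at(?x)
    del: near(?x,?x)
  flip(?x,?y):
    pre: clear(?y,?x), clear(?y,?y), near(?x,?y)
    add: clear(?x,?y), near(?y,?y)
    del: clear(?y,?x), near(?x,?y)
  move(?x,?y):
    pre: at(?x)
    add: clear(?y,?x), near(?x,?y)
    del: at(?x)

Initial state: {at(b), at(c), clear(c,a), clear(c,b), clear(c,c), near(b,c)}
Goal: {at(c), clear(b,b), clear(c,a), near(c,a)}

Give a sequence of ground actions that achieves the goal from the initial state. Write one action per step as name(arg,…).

flip(b,c); move(b,b); move(c,a); free(c)

1. flip(b,c)  →  {at(b), at(c), clear(b,c), clear(c,a), clear(c,c), near(c,c)}
2. move(b,b)  →  {at(c), clear(b,b), clear(b,c), clear(c,a), clear(c,c), near(b,b), near(c,c)}
3. move(c,a)  →  {clear(a,c), clear(b,b), clear(b,c), clear(c,a), clear(c,c), near(b,b), near(c,a), near(c,c)}
4. free(c)  →  {at(c), clear(a,c), clear(b,b), clear(b,c), clear(c,a), clear(c,c), near(b,b), near(c,a)}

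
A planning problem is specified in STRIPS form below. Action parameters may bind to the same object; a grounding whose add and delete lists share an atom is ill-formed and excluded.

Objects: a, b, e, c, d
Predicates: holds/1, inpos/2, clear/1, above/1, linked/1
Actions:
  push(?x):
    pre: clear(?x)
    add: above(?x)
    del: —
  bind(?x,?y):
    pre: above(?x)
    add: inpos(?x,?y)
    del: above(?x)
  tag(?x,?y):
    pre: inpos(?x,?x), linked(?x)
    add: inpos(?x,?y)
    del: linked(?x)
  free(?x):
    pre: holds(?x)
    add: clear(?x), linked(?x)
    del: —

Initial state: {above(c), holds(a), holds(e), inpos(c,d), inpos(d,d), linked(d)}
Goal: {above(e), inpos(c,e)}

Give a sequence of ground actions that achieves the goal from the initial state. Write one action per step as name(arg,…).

bind(c,e); free(e); push(e)

1. bind(c,e)  →  {holds(a), holds(e), inpos(c,d), inpos(c,e), inpos(d,d), linked(d)}
2. free(e)  →  {clear(e), holds(a), holds(e), inpos(c,d), inpos(c,e), inpos(d,d), linked(d), linked(e)}
3. push(e)  →  {above(e), clear(e), holds(a), holds(e), inpos(c,d), inpos(c,e), inpos(d,d), linked(d), linked(e)}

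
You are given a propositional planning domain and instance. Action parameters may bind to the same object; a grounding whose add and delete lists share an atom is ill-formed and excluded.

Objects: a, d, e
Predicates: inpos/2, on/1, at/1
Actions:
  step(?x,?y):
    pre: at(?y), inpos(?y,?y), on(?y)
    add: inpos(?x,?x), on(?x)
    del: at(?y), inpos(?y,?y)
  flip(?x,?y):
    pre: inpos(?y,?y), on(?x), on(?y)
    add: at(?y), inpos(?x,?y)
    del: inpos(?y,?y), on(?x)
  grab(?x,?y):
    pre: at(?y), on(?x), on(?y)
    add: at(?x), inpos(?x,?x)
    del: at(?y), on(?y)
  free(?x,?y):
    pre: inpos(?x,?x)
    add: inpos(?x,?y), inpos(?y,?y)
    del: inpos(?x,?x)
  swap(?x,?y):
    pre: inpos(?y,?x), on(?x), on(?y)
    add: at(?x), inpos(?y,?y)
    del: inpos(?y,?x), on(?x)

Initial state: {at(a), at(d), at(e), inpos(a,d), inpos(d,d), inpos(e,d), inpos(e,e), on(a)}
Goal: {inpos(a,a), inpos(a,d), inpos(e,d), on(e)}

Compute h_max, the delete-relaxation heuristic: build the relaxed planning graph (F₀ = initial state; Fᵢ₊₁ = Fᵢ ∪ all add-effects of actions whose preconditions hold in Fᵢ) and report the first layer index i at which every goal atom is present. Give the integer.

F0 = init (8 atoms)
F1 = F0 ∪ {inpos(a,a), inpos(d,a), inpos(d,e), inpos(e,a)}  (12 atoms)
F2 = F1 ∪ {inpos(a,e), on(d), on(e)}  (15 atoms)
goal ⊆ F2  ⇒  h_max = 2

2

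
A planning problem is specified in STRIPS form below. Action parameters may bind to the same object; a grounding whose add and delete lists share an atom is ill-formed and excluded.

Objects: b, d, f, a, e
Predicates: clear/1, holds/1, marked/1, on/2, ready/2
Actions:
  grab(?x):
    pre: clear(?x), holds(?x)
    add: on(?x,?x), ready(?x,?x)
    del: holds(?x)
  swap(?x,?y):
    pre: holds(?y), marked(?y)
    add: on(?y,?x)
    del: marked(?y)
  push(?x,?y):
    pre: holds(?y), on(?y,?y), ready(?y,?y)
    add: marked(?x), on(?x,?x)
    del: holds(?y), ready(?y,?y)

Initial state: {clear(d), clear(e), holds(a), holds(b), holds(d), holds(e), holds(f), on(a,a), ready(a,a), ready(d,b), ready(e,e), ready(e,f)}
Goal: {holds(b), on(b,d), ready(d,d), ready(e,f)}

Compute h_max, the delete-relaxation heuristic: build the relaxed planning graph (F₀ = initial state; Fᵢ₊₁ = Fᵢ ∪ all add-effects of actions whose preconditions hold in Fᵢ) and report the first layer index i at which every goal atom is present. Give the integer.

F0 = init (12 atoms)
F1 = F0 ∪ {marked(a), marked(b), marked(d), marked(e), marked(f), on(b,b), on(d,d), on(e,e), on(f,f), ready(d,d)}  (22 atoms)
F2 = F1 ∪ {on(a,b), on(a,d), on(a,e), on(a,f), on(b,a), on(b,d), on(b,e), on(b,f), on(d,a), on(d,b), on(d,e), on(d,f), on(e,a), on(e,b), on(e,d), on(e,f), on(f,a), on(f,b), on(f,d), on(f,e)}  (42 atoms)
goal ⊆ F2  ⇒  h_max = 2

2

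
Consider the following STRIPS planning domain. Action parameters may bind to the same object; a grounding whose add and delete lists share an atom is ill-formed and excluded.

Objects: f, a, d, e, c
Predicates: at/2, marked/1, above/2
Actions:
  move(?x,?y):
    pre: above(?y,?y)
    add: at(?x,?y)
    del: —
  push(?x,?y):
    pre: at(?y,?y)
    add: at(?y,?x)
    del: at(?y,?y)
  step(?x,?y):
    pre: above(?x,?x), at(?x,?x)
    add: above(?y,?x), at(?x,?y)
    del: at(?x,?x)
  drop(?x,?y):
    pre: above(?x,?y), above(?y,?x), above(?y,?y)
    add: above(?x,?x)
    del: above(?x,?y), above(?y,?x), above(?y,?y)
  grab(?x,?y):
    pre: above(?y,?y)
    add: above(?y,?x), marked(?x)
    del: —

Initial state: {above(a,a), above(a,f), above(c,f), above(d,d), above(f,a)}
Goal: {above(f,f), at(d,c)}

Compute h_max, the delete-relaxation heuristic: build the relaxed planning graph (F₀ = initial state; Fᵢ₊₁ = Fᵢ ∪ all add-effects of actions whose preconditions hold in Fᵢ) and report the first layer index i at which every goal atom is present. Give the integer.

2

F0 = init (5 atoms)
F1 = F0 ∪ {above(a,c), above(a,d), above(a,e), above(d,a), above(d,c), above(d,e), above(d,f), above(f,f), at(a,a), at(a,d), at(c,a), at(c,d), at(d,a), at(d,d), at(e,a), at(e,d), at(f,a), at(f,d), marked(a), marked(c), marked(d), marked(e), marked(f)}  (28 atoms)
F2 = F1 ∪ {above(c,a), above(c,d), above(e,a), above(e,d), above(f,c), above(f,d), above(f,e), at(a,c), at(a,e), at(a,f), at(c,f), at(d,c), at(d,e), at(d,f), at(e,f), at(f,f)}  (44 atoms)
goal ⊆ F2  ⇒  h_max = 2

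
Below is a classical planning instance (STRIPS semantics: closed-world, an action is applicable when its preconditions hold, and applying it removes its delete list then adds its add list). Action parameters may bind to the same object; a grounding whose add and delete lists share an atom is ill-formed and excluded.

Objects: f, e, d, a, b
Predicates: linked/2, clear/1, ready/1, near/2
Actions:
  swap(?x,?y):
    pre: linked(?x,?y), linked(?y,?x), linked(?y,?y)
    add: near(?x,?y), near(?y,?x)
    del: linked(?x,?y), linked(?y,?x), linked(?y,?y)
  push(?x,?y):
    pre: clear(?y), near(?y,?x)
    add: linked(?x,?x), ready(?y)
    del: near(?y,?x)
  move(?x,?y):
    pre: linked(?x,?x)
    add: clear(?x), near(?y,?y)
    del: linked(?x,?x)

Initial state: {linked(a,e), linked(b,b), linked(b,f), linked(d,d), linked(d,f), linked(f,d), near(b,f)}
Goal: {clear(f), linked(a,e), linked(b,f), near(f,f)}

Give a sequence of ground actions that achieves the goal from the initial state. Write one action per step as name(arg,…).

1. move(b,f)  →  {clear(b), linked(a,e), linked(b,f), linked(d,d), linked(d,f), linked(f,d), near(b,f), near(f,f)}
2. push(f,b)  →  {clear(b), linked(a,e), linked(b,f), linked(d,d), linked(d,f), linked(f,d), linked(f,f), near(f,f), ready(b)}
3. move(f,f)  →  {clear(b), clear(f), linked(a,e), linked(b,f), linked(d,d), linked(d,f), linked(f,d), near(f,f), ready(b)}

move(b,f); push(f,b); move(f,f)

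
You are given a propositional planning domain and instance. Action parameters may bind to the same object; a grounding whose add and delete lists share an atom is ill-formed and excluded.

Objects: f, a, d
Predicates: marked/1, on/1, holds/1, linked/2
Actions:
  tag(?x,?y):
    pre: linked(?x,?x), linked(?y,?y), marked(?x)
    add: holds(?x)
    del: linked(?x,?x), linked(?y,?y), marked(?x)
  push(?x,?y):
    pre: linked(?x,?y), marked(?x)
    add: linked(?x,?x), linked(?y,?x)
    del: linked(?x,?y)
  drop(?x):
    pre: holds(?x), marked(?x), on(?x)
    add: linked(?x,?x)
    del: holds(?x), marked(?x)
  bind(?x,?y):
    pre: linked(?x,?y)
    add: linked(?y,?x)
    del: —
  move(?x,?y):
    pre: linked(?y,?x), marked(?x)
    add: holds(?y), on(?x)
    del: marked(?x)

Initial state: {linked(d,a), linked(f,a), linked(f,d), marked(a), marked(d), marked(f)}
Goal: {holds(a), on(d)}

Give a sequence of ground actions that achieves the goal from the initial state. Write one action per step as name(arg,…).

push(d,a); move(d,a)

1. push(d,a)  →  {linked(a,d), linked(d,d), linked(f,a), linked(f,d), marked(a), marked(d), marked(f)}
2. move(d,a)  →  {holds(a), linked(a,d), linked(d,d), linked(f,a), linked(f,d), marked(a), marked(f), on(d)}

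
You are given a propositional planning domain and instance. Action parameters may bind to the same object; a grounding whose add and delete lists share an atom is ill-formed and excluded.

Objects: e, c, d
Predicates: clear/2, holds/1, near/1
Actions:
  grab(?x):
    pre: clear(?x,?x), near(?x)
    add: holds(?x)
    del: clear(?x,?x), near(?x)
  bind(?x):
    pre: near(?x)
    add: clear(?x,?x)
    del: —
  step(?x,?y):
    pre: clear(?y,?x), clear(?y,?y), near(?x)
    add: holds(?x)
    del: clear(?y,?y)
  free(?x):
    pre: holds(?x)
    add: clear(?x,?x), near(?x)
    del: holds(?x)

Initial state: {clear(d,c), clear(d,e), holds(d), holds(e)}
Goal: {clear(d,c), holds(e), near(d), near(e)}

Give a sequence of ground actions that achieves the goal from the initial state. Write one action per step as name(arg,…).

free(e); step(e,e); free(d)

1. free(e)  →  {clear(d,c), clear(d,e), clear(e,e), holds(d), near(e)}
2. step(e,e)  →  {clear(d,c), clear(d,e), holds(d), holds(e), near(e)}
3. free(d)  →  {clear(d,c), clear(d,d), clear(d,e), holds(e), near(d), near(e)}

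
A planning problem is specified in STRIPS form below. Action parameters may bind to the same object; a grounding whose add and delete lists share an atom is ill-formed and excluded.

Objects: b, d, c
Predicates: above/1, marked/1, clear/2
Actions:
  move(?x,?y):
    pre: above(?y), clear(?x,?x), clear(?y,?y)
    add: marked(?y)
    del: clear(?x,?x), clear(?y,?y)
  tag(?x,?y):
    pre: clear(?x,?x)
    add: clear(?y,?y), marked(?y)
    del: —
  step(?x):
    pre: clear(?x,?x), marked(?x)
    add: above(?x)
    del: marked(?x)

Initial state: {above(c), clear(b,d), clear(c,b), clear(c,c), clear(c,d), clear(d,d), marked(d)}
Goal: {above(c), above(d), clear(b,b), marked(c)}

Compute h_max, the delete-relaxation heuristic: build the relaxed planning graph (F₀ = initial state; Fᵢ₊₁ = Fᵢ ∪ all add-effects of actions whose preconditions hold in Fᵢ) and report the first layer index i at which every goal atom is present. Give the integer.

1

F0 = init (7 atoms)
F1 = F0 ∪ {above(d), clear(b,b), marked(b), marked(c)}  (11 atoms)
goal ⊆ F1  ⇒  h_max = 1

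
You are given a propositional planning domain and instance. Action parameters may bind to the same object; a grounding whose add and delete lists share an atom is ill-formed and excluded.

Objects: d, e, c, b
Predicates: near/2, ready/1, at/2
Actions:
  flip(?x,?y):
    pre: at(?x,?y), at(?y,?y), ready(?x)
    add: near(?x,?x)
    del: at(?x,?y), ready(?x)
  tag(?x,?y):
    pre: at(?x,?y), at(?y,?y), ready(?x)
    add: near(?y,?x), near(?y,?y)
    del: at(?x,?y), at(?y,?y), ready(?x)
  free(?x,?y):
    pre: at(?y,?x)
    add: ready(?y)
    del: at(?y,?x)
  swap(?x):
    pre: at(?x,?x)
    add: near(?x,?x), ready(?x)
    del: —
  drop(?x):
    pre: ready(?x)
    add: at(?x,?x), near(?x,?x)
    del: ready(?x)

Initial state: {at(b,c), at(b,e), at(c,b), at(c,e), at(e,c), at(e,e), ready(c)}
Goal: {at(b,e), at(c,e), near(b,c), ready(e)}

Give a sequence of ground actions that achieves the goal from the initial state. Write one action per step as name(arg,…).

free(e,e); free(c,b); drop(b); tag(c,b)

1. free(e,e)  →  {at(b,c), at(b,e), at(c,b), at(c,e), at(e,c), ready(c), ready(e)}
2. free(c,b)  →  {at(b,e), at(c,b), at(c,e), at(e,c), ready(b), ready(c), ready(e)}
3. drop(b)  →  {at(b,b), at(b,e), at(c,b), at(c,e), at(e,c), near(b,b), ready(c), ready(e)}
4. tag(c,b)  →  {at(b,e), at(c,e), at(e,c), near(b,b), near(b,c), ready(e)}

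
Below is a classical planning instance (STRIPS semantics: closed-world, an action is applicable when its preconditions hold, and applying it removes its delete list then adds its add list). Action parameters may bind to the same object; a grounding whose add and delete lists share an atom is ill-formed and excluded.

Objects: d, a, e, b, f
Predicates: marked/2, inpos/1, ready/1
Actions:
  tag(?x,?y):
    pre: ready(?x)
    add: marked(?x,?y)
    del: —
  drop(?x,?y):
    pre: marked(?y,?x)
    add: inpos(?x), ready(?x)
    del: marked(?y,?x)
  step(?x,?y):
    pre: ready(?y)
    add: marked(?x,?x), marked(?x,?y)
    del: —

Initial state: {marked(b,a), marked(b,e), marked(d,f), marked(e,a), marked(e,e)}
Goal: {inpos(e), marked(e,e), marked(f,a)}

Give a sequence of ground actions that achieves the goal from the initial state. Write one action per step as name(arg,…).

drop(a,e); drop(e,b); step(f,a)

1. drop(a,e)  →  {inpos(a), marked(b,a), marked(b,e), marked(d,f), marked(e,e), ready(a)}
2. drop(e,b)  →  {inpos(a), inpos(e), marked(b,a), marked(d,f), marked(e,e), ready(a), ready(e)}
3. step(f,a)  →  {inpos(a), inpos(e), marked(b,a), marked(d,f), marked(e,e), marked(f,a), marked(f,f), ready(a), ready(e)}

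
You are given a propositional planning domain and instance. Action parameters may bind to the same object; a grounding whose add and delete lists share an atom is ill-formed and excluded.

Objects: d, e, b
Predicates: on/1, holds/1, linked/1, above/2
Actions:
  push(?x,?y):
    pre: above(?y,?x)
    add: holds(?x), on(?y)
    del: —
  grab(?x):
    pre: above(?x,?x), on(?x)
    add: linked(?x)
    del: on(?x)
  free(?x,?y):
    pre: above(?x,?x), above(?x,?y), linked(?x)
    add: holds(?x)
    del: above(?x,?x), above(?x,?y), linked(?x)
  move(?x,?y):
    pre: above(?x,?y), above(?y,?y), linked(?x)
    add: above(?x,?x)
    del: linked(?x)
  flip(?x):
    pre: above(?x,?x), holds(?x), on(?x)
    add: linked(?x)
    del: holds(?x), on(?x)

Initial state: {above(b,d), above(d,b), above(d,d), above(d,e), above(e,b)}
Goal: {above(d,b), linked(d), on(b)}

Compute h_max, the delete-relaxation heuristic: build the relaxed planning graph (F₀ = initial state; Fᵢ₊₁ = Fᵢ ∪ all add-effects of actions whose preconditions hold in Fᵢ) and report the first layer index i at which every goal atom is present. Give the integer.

2

F0 = init (5 atoms)
F1 = F0 ∪ {holds(b), holds(d), holds(e), on(b), on(d), on(e)}  (11 atoms)
F2 = F1 ∪ {linked(d)}  (12 atoms)
goal ⊆ F2  ⇒  h_max = 2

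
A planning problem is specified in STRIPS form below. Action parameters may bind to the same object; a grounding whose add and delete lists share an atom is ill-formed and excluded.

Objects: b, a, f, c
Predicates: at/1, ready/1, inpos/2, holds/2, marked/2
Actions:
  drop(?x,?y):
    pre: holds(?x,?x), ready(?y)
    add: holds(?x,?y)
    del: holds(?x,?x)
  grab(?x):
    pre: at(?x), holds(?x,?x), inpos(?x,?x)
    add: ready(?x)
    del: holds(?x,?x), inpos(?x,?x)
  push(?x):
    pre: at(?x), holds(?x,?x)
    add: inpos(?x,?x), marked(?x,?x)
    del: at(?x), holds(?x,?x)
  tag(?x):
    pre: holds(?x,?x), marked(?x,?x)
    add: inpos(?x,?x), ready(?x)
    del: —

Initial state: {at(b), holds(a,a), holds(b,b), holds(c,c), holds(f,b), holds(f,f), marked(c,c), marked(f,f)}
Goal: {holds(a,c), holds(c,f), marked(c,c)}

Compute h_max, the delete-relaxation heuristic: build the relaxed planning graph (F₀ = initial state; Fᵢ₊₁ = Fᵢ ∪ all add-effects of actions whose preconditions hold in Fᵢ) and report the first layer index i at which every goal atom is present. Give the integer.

2

F0 = init (8 atoms)
F1 = F0 ∪ {inpos(b,b), inpos(c,c), inpos(f,f), marked(b,b), ready(c), ready(f)}  (14 atoms)
F2 = F1 ∪ {holds(a,c), holds(a,f), holds(b,c), holds(b,f), holds(c,f), holds(f,c), ready(b)}  (21 atoms)
goal ⊆ F2  ⇒  h_max = 2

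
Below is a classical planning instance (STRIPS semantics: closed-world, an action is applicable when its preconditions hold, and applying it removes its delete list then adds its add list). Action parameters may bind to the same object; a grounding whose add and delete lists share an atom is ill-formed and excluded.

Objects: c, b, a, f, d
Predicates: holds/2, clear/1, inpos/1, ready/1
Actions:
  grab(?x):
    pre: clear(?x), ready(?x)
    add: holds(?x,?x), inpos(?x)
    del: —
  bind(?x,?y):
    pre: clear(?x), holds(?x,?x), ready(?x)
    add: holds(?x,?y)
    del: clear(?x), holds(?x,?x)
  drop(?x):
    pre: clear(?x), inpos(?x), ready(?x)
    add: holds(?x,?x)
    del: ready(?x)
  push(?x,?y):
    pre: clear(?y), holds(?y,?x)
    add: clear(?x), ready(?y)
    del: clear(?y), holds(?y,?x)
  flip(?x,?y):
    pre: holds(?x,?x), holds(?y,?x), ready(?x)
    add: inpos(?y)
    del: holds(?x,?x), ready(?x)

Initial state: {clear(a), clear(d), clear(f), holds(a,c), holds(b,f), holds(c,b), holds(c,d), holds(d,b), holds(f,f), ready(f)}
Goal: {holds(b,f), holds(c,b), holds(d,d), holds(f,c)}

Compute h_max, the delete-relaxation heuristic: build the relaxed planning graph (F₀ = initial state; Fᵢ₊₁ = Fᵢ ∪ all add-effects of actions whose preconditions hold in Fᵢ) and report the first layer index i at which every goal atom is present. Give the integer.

2

F0 = init (10 atoms)
F1 = F0 ∪ {clear(b), clear(c), holds(f,a), holds(f,b), holds(f,c), holds(f,d), inpos(b), inpos(f), ready(a), ready(d)}  (20 atoms)
F2 = F1 ∪ {holds(a,a), holds(d,d), inpos(a), inpos(d), ready(b), ready(c)}  (26 atoms)
goal ⊆ F2  ⇒  h_max = 2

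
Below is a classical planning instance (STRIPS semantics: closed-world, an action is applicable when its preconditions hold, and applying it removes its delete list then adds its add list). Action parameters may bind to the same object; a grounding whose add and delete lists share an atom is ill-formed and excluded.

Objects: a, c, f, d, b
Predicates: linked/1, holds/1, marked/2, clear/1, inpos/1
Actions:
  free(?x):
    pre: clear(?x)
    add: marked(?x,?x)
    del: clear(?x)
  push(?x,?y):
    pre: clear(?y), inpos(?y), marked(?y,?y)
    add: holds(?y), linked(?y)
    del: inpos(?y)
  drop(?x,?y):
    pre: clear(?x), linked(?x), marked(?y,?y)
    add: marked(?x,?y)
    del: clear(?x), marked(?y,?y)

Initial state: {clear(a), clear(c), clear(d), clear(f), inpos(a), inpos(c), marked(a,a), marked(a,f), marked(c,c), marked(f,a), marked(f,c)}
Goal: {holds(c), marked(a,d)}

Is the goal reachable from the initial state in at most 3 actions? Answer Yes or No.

No

1. free(d)  →  {clear(a), clear(c), clear(f), inpos(a), inpos(c), marked(a,a), marked(a,f), marked(c,c), marked(d,d), marked(f,a), marked(f,c)}
2. push(a,a)  →  {clear(a), clear(c), clear(f), holds(a), inpos(c), linked(a), marked(a,a), marked(a,f), marked(c,c), marked(d,d), marked(f,a), marked(f,c)}
3. push(a,c)  →  {clear(a), clear(c), clear(f), holds(a), holds(c), linked(a), linked(c), marked(a,a), marked(a,f), marked(c,c), marked(d,d), marked(f,a), marked(f,c)}
4. drop(a,d)  →  {clear(c), clear(f), holds(a), holds(c), linked(a), linked(c), marked(a,a), marked(a,d), marked(a,f), marked(c,c), marked(f,a), marked(f,c)}
optimal plan length = 4; 4 > 3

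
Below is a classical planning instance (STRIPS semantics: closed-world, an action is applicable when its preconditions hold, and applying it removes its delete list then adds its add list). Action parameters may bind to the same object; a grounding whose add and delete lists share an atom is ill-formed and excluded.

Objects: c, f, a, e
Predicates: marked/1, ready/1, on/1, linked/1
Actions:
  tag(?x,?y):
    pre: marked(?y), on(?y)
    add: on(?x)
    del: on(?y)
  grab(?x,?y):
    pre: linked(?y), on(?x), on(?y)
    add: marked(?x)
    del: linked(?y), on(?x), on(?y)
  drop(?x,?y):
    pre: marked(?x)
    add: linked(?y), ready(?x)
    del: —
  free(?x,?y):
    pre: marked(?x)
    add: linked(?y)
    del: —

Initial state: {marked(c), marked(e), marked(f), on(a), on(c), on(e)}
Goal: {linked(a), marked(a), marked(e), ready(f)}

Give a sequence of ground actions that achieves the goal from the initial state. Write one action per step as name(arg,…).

1. drop(c,c)  →  {linked(c), marked(c), marked(e), marked(f), on(a), on(c), on(e), ready(c)}
2. grab(a,c)  →  {marked(a), marked(c), marked(e), marked(f), on(e), ready(c)}
3. drop(f,a)  →  {linked(a), marked(a), marked(c), marked(e), marked(f), on(e), ready(c), ready(f)}

drop(c,c); grab(a,c); drop(f,a)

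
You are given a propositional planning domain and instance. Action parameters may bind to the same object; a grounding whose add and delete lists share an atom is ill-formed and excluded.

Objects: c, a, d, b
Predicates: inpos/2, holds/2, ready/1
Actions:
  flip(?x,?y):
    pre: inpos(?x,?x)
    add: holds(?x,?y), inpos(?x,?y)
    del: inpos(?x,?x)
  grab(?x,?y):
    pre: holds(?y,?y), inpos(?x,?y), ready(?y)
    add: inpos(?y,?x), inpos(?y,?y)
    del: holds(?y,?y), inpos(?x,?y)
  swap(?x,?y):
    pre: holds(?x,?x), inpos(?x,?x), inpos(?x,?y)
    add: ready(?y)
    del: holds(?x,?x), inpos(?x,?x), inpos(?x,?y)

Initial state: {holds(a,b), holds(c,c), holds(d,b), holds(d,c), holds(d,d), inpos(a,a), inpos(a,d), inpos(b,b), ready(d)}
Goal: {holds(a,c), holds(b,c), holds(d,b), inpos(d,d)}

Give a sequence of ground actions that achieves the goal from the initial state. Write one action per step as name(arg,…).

flip(a,c); flip(b,c); grab(a,d)

1. flip(a,c)  →  {holds(a,b), holds(a,c), holds(c,c), holds(d,b), holds(d,c), holds(d,d), inpos(a,c), inpos(a,d), inpos(b,b), ready(d)}
2. flip(b,c)  →  {holds(a,b), holds(a,c), holds(b,c), holds(c,c), holds(d,b), holds(d,c), holds(d,d), inpos(a,c), inpos(a,d), inpos(b,c), ready(d)}
3. grab(a,d)  →  {holds(a,b), holds(a,c), holds(b,c), holds(c,c), holds(d,b), holds(d,c), inpos(a,c), inpos(b,c), inpos(d,a), inpos(d,d), ready(d)}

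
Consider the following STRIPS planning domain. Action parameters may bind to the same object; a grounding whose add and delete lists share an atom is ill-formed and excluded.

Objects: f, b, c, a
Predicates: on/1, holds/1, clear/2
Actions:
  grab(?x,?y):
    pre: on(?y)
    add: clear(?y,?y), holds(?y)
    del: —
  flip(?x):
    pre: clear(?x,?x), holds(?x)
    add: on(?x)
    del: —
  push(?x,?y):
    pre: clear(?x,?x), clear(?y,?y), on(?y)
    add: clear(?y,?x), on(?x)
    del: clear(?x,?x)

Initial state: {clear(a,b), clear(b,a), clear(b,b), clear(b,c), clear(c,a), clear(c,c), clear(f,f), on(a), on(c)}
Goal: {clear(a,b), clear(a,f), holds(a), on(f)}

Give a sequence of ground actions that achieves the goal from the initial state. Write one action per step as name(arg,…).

1. grab(f,a)  →  {clear(a,a), clear(a,b), clear(b,a), clear(b,b), clear(b,c), clear(c,a), clear(c,c), clear(f,f), holds(a), on(a), on(c)}
2. push(f,a)  →  {clear(a,a), clear(a,b), clear(a,f), clear(b,a), clear(b,b), clear(b,c), clear(c,a), clear(c,c), holds(a), on(a), on(c), on(f)}

grab(f,a); push(f,a)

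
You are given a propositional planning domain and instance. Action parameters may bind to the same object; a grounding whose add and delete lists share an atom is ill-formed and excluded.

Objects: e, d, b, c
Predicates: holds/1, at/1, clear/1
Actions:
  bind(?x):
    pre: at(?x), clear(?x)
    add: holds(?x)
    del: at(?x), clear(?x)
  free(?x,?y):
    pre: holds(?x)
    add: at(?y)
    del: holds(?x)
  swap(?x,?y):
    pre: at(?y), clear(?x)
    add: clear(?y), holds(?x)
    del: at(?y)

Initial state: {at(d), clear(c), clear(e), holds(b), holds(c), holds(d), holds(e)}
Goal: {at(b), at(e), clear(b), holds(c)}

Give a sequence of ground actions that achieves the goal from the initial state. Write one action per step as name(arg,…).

1. free(e,e)  →  {at(d), at(e), clear(c), clear(e), holds(b), holds(c), holds(d)}
2. free(d,b)  →  {at(b), at(d), at(e), clear(c), clear(e), holds(b), holds(c)}
3. swap(e,b)  →  {at(d), at(e), clear(b), clear(c), clear(e), holds(b), holds(c), holds(e)}
4. free(e,b)  →  {at(b), at(d), at(e), clear(b), clear(c), clear(e), holds(b), holds(c)}

free(e,e); free(d,b); swap(e,b); free(e,b)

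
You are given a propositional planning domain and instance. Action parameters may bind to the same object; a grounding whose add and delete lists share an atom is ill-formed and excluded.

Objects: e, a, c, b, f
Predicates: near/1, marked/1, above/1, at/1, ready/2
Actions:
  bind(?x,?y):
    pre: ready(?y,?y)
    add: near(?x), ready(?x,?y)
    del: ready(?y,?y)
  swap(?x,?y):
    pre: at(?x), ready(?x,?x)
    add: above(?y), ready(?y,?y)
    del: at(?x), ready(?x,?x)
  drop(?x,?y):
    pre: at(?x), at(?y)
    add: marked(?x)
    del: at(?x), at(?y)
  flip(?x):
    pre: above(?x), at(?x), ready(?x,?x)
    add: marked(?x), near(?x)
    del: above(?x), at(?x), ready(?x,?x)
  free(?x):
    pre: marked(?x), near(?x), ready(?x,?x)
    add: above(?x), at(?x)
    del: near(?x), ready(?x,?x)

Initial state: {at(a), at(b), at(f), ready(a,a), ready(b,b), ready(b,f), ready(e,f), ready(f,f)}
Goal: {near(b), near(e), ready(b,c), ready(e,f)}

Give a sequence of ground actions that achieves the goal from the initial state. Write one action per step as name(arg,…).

1. bind(e,a)  →  {at(a), at(b), at(f), near(e), ready(b,b), ready(b,f), ready(e,a), ready(e,f), ready(f,f)}
2. swap(b,c)  →  {above(c), at(a), at(f), near(e), ready(b,f), ready(c,c), ready(e,a), ready(e,f), ready(f,f)}
3. bind(b,c)  →  {above(c), at(a), at(f), near(b), near(e), ready(b,c), ready(b,f), ready(e,a), ready(e,f), ready(f,f)}

bind(e,a); swap(b,c); bind(b,c)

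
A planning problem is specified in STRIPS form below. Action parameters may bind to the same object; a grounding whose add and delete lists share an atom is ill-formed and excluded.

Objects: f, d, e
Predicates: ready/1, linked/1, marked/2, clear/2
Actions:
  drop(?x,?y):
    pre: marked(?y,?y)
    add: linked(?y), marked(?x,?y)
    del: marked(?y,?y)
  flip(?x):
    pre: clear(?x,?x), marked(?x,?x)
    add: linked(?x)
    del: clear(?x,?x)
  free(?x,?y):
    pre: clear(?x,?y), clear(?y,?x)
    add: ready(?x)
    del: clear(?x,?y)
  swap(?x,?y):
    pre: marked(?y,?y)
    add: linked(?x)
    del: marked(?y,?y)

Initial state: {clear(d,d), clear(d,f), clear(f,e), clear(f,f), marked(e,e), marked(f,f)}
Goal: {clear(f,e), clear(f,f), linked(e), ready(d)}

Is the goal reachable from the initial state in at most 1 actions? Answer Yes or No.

No

1. drop(f,e)  →  {clear(d,d), clear(d,f), clear(f,e), clear(f,f), linked(e), marked(f,e), marked(f,f)}
2. free(d,d)  →  {clear(d,f), clear(f,e), clear(f,f), linked(e), marked(f,e), marked(f,f), ready(d)}
optimal plan length = 2; 2 > 1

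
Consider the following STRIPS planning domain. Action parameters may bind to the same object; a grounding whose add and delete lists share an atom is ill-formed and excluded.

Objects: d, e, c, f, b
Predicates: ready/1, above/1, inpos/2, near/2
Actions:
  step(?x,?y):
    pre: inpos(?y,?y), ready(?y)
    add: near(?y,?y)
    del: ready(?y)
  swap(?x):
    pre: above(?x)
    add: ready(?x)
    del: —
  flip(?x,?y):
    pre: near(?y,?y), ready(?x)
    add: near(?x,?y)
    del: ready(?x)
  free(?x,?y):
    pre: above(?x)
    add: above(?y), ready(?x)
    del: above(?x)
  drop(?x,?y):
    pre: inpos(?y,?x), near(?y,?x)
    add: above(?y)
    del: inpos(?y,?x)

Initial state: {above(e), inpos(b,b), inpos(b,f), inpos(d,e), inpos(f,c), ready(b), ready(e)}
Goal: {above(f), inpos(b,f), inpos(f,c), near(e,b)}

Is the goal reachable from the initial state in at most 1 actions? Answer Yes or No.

No

1. step(d,b)  →  {above(e), inpos(b,b), inpos(b,f), inpos(d,e), inpos(f,c), near(b,b), ready(e)}
2. flip(e,b)  →  {above(e), inpos(b,b), inpos(b,f), inpos(d,e), inpos(f,c), near(b,b), near(e,b)}
3. free(e,f)  →  {above(f), inpos(b,b), inpos(b,f), inpos(d,e), inpos(f,c), near(b,b), near(e,b), ready(e)}
optimal plan length = 3; 3 > 1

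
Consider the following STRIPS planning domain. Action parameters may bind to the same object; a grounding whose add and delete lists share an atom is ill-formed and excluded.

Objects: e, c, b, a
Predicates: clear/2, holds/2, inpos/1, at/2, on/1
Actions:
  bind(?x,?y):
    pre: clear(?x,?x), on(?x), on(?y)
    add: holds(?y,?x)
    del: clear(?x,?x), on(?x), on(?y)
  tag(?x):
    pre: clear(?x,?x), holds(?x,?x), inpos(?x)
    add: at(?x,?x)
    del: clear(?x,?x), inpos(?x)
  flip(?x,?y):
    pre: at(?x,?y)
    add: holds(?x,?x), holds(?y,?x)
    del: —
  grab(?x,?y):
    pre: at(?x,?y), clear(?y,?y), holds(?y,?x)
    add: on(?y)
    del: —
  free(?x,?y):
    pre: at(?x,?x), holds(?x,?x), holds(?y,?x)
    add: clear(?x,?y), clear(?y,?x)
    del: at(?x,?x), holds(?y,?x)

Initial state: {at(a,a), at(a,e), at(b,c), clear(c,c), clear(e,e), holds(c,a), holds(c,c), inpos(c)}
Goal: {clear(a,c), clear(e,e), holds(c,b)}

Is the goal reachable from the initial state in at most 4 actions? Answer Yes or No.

1. flip(b,c)  →  {at(a,a), at(a,e), at(b,c), clear(c,c), clear(e,e), holds(b,b), holds(c,a), holds(c,b), holds(c,c), inpos(c)}
2. flip(a,e)  →  {at(a,a), at(a,e), at(b,c), clear(c,c), clear(e,e), holds(a,a), holds(b,b), holds(c,a), holds(c,b), holds(c,c), holds(e,a), inpos(c)}
3. free(a,c)  →  {at(a,e), at(b,c), clear(a,c), clear(c,a), clear(c,c), clear(e,e), holds(a,a), holds(b,b), holds(c,b), holds(c,c), holds(e,a), inpos(c)}
optimal plan length = 3; 3 ≤ 4

Yes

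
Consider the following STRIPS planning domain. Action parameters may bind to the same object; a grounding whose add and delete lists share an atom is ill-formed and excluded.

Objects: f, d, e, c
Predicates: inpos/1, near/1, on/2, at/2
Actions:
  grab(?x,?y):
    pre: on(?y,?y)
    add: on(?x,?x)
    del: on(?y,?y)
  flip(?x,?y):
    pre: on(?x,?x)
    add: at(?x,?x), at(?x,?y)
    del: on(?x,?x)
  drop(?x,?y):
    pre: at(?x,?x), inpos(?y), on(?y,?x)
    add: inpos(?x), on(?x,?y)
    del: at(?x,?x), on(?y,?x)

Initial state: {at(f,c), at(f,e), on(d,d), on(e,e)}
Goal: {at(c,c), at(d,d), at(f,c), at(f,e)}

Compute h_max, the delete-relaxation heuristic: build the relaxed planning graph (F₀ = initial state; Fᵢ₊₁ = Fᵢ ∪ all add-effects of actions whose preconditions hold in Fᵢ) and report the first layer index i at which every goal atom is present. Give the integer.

2

F0 = init (4 atoms)
F1 = F0 ∪ {at(d,c), at(d,d), at(d,e), at(d,f), at(e,c), at(e,d), at(e,e), at(e,f), on(c,c), on(f,f)}  (14 atoms)
F2 = F1 ∪ {at(c,c), at(c,d), at(c,e), at(c,f), at(f,d), at(f,f)}  (20 atoms)
goal ⊆ F2  ⇒  h_max = 2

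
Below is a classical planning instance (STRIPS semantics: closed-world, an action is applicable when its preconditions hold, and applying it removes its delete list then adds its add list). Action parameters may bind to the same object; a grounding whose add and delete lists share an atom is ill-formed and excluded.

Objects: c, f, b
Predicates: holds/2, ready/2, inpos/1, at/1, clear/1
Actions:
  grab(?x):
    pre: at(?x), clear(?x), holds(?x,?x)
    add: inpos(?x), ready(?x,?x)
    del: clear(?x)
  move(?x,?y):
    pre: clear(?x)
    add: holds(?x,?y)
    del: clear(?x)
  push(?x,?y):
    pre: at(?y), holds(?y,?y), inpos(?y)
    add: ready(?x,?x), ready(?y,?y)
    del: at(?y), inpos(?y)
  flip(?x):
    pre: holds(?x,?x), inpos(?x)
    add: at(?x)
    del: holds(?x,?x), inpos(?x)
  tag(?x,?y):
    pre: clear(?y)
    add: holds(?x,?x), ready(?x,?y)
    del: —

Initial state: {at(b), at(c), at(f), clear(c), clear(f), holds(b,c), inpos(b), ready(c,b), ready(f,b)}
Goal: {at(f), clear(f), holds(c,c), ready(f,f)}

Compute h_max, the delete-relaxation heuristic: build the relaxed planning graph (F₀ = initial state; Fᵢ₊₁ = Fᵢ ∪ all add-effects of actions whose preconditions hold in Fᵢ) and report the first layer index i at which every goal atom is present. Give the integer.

1

F0 = init (9 atoms)
F1 = F0 ∪ {holds(b,b), holds(c,b), holds(c,c), holds(c,f), holds(f,b), holds(f,c), holds(f,f), ready(b,c), ready(b,f), ready(c,c), ready(c,f), ready(f,c), ready(f,f)}  (22 atoms)
goal ⊆ F1  ⇒  h_max = 1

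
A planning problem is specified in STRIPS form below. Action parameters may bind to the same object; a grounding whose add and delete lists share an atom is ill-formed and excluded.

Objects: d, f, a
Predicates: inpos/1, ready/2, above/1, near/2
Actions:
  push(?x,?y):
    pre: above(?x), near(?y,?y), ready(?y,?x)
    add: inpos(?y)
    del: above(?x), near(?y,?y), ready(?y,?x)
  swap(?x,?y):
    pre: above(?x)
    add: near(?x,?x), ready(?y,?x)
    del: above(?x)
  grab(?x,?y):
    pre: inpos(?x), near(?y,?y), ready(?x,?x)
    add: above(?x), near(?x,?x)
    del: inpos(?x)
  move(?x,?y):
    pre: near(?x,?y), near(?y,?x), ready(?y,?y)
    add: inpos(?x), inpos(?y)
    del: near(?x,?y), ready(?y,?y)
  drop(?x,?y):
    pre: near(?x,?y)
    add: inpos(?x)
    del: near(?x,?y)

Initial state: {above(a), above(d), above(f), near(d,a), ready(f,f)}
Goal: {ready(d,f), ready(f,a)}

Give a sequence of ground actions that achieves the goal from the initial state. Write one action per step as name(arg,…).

1. swap(f,d)  →  {above(a), above(d), near(d,a), near(f,f), ready(d,f), ready(f,f)}
2. swap(a,f)  →  {above(d), near(a,a), near(d,a), near(f,f), ready(d,f), ready(f,a), ready(f,f)}

swap(f,d); swap(a,f)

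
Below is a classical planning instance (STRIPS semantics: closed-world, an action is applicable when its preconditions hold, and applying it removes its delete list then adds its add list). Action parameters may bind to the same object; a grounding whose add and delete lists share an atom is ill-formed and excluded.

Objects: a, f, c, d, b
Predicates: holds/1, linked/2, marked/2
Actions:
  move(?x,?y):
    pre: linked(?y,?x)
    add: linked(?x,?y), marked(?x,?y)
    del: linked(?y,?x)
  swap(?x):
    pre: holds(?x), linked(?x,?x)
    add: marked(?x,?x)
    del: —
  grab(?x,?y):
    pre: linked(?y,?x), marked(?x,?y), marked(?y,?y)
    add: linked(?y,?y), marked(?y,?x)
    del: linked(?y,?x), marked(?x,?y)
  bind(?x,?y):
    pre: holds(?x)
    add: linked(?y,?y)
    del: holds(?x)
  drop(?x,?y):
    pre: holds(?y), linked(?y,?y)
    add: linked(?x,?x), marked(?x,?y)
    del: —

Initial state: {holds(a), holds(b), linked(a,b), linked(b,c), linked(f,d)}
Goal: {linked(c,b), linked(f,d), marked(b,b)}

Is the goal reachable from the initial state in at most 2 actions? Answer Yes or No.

No

1. move(c,b)  →  {holds(a), holds(b), linked(a,b), linked(c,b), linked(f,d), marked(c,b)}
2. bind(a,b)  →  {holds(b), linked(a,b), linked(b,b), linked(c,b), linked(f,d), marked(c,b)}
3. swap(b)  →  {holds(b), linked(a,b), linked(b,b), linked(c,b), linked(f,d), marked(b,b), marked(c,b)}
optimal plan length = 3; 3 > 2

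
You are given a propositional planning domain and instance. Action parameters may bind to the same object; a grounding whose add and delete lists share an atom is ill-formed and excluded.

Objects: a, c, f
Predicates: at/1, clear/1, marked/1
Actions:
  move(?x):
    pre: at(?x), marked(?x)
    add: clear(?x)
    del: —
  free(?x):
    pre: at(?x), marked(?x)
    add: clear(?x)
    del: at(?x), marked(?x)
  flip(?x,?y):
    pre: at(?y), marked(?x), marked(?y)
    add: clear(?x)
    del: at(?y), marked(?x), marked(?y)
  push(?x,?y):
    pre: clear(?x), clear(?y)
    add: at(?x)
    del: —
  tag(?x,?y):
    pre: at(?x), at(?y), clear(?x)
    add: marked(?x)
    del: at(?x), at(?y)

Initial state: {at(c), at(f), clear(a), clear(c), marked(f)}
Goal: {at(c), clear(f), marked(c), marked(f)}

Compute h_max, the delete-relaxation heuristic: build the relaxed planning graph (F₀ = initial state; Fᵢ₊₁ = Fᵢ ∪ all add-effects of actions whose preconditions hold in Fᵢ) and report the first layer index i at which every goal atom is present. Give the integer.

F0 = init (5 atoms)
F1 = F0 ∪ {at(a), clear(f), marked(c)}  (8 atoms)
goal ⊆ F1  ⇒  h_max = 1

1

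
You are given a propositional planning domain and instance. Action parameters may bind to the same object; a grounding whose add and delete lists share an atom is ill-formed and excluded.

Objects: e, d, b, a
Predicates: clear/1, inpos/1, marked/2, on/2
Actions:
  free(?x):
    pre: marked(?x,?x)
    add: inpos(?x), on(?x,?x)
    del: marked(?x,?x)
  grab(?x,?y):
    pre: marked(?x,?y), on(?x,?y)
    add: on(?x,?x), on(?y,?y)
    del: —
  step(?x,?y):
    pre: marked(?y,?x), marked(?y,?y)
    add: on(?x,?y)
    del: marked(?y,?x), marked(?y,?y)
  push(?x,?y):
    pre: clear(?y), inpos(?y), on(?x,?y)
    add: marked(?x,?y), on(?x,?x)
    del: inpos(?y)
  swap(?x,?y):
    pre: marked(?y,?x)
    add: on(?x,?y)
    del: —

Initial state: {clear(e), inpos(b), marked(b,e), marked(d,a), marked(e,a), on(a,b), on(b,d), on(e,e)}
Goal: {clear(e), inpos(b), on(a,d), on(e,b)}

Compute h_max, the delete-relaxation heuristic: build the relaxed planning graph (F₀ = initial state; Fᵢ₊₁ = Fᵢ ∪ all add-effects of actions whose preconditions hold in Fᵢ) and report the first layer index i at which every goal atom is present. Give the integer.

F0 = init (8 atoms)
F1 = F0 ∪ {on(a,d), on(a,e), on(e,b)}  (11 atoms)
goal ⊆ F1  ⇒  h_max = 1

1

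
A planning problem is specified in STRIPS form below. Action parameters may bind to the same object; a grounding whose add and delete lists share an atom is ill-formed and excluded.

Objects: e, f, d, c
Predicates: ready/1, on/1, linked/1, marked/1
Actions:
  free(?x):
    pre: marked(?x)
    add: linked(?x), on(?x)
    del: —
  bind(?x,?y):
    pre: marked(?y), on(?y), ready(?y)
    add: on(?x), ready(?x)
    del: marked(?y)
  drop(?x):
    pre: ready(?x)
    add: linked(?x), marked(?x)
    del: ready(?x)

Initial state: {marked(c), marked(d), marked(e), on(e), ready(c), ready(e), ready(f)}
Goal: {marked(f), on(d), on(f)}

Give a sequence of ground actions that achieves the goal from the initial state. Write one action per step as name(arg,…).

1. free(d)  →  {linked(d), marked(c), marked(d), marked(e), on(d), on(e), ready(c), ready(e), ready(f)}
2. bind(f,e)  →  {linked(d), marked(c), marked(d), on(d), on(e), on(f), ready(c), ready(e), ready(f)}
3. drop(f)  →  {linked(d), linked(f), marked(c), marked(d), marked(f), on(d), on(e), on(f), ready(c), ready(e)}

free(d); bind(f,e); drop(f)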